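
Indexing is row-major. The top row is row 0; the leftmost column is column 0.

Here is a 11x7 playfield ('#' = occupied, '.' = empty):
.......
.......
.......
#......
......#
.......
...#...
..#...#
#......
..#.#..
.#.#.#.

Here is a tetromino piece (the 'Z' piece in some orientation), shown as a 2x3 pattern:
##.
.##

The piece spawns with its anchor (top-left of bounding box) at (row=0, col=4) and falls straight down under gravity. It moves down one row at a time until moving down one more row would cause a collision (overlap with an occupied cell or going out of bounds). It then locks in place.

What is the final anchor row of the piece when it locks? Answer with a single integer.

Answer: 2

Derivation:
Spawn at (row=0, col=4). Try each row:
  row 0: fits
  row 1: fits
  row 2: fits
  row 3: blocked -> lock at row 2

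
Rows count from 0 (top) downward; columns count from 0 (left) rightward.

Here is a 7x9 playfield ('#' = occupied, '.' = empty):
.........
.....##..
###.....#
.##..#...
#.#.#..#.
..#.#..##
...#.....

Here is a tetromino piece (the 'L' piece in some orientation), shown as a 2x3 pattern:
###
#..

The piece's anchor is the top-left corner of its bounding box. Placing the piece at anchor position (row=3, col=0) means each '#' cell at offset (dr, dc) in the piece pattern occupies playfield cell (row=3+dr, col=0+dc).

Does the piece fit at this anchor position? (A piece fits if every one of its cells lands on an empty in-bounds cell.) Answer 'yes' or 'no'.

Answer: no

Derivation:
Check each piece cell at anchor (3, 0):
  offset (0,0) -> (3,0): empty -> OK
  offset (0,1) -> (3,1): occupied ('#') -> FAIL
  offset (0,2) -> (3,2): occupied ('#') -> FAIL
  offset (1,0) -> (4,0): occupied ('#') -> FAIL
All cells valid: no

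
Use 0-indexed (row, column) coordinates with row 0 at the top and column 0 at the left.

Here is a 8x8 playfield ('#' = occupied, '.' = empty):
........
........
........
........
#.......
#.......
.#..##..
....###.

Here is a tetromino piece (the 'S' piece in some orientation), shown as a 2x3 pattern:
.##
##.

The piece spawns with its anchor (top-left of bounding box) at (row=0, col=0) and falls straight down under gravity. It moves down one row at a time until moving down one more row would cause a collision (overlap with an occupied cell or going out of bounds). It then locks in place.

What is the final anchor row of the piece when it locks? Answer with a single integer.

Spawn at (row=0, col=0). Try each row:
  row 0: fits
  row 1: fits
  row 2: fits
  row 3: blocked -> lock at row 2

Answer: 2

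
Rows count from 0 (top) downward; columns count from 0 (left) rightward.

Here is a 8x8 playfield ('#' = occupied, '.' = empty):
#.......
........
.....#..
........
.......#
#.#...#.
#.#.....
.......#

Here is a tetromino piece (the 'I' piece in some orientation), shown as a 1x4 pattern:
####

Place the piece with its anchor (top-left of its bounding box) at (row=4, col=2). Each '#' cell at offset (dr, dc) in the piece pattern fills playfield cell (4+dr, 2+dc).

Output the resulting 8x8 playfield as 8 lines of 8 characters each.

Fill (4+0,2+0) = (4,2)
Fill (4+0,2+1) = (4,3)
Fill (4+0,2+2) = (4,4)
Fill (4+0,2+3) = (4,5)

Answer: #.......
........
.....#..
........
..####.#
#.#...#.
#.#.....
.......#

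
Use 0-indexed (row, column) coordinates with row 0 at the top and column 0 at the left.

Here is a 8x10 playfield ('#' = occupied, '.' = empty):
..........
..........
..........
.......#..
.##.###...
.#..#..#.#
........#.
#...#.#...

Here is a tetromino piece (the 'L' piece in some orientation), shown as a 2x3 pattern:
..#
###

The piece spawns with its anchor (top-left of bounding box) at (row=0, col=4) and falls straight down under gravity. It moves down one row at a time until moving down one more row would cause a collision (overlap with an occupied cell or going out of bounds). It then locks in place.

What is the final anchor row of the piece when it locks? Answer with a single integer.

Answer: 2

Derivation:
Spawn at (row=0, col=4). Try each row:
  row 0: fits
  row 1: fits
  row 2: fits
  row 3: blocked -> lock at row 2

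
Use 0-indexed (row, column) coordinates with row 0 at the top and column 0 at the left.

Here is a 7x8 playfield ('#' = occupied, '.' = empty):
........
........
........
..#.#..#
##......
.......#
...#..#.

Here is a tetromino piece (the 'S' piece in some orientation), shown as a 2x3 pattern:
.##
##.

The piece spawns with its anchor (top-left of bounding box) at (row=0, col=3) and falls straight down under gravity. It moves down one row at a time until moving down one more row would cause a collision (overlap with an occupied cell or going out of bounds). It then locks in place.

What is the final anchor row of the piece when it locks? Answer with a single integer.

Spawn at (row=0, col=3). Try each row:
  row 0: fits
  row 1: fits
  row 2: blocked -> lock at row 1

Answer: 1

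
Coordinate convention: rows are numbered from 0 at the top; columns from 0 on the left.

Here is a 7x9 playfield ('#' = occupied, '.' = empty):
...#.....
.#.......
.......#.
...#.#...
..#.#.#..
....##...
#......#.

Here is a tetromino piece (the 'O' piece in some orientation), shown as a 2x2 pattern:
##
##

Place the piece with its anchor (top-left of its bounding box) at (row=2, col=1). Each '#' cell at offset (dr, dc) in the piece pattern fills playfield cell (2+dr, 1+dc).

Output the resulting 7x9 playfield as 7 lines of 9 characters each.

Fill (2+0,1+0) = (2,1)
Fill (2+0,1+1) = (2,2)
Fill (2+1,1+0) = (3,1)
Fill (2+1,1+1) = (3,2)

Answer: ...#.....
.#.......
.##....#.
.###.#...
..#.#.#..
....##...
#......#.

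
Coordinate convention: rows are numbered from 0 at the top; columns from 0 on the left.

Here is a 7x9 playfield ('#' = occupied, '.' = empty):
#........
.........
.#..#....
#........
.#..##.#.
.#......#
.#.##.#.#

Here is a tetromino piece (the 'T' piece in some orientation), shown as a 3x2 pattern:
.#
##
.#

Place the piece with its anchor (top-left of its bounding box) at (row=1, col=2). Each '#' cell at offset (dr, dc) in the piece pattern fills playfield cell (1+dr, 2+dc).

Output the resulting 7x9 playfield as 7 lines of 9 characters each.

Fill (1+0,2+1) = (1,3)
Fill (1+1,2+0) = (2,2)
Fill (1+1,2+1) = (2,3)
Fill (1+2,2+1) = (3,3)

Answer: #........
...#.....
.####....
#..#.....
.#..##.#.
.#......#
.#.##.#.#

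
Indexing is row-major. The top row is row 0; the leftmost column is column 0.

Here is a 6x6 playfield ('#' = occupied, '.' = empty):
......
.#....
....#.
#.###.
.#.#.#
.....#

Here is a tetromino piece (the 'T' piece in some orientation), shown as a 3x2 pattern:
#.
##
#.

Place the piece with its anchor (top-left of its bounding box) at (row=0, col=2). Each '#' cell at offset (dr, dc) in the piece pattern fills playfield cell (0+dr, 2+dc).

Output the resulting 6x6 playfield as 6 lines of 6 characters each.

Answer: ..#...
.###..
..#.#.
#.###.
.#.#.#
.....#

Derivation:
Fill (0+0,2+0) = (0,2)
Fill (0+1,2+0) = (1,2)
Fill (0+1,2+1) = (1,3)
Fill (0+2,2+0) = (2,2)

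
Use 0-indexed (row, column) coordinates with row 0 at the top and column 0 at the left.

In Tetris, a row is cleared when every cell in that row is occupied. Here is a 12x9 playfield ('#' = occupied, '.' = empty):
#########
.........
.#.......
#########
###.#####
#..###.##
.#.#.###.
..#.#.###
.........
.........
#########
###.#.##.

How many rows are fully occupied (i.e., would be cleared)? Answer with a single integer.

Check each row:
  row 0: 0 empty cells -> FULL (clear)
  row 1: 9 empty cells -> not full
  row 2: 8 empty cells -> not full
  row 3: 0 empty cells -> FULL (clear)
  row 4: 1 empty cell -> not full
  row 5: 3 empty cells -> not full
  row 6: 4 empty cells -> not full
  row 7: 4 empty cells -> not full
  row 8: 9 empty cells -> not full
  row 9: 9 empty cells -> not full
  row 10: 0 empty cells -> FULL (clear)
  row 11: 3 empty cells -> not full
Total rows cleared: 3

Answer: 3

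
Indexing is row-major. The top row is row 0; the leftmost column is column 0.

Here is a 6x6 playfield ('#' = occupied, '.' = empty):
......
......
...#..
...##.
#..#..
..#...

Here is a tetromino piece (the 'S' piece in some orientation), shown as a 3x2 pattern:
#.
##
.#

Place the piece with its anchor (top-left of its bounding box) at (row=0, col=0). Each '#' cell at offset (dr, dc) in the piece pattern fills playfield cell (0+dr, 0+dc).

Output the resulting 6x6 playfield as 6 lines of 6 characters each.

Fill (0+0,0+0) = (0,0)
Fill (0+1,0+0) = (1,0)
Fill (0+1,0+1) = (1,1)
Fill (0+2,0+1) = (2,1)

Answer: #.....
##....
.#.#..
...##.
#..#..
..#...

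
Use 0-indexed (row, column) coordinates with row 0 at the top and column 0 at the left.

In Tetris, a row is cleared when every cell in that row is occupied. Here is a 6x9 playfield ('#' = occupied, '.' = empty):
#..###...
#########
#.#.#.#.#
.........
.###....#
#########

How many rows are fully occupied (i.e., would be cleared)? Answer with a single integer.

Answer: 2

Derivation:
Check each row:
  row 0: 5 empty cells -> not full
  row 1: 0 empty cells -> FULL (clear)
  row 2: 4 empty cells -> not full
  row 3: 9 empty cells -> not full
  row 4: 5 empty cells -> not full
  row 5: 0 empty cells -> FULL (clear)
Total rows cleared: 2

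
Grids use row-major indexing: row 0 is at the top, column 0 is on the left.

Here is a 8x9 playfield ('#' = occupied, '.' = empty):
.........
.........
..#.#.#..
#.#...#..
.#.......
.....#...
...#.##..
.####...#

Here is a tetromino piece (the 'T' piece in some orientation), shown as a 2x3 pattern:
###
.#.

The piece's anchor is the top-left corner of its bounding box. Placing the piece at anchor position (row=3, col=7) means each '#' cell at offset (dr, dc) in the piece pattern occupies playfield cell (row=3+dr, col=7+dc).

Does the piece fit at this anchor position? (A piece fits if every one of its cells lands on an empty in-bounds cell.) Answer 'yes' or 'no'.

Check each piece cell at anchor (3, 7):
  offset (0,0) -> (3,7): empty -> OK
  offset (0,1) -> (3,8): empty -> OK
  offset (0,2) -> (3,9): out of bounds -> FAIL
  offset (1,1) -> (4,8): empty -> OK
All cells valid: no

Answer: no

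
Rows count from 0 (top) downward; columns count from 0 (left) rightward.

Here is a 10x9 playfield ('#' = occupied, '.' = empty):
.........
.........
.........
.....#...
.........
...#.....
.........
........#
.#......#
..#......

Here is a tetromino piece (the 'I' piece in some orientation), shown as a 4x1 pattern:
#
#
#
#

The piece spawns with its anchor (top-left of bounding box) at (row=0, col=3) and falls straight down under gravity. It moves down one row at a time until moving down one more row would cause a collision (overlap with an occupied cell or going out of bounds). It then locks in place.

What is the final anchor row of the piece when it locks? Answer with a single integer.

Answer: 1

Derivation:
Spawn at (row=0, col=3). Try each row:
  row 0: fits
  row 1: fits
  row 2: blocked -> lock at row 1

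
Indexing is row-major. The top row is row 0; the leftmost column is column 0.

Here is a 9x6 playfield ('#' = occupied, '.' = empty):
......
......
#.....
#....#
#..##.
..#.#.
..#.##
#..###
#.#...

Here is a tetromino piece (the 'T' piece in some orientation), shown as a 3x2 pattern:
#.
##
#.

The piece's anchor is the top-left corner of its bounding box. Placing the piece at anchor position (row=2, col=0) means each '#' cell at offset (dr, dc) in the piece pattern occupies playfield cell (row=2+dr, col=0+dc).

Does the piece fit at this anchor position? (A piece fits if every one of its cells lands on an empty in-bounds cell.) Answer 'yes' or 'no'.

Answer: no

Derivation:
Check each piece cell at anchor (2, 0):
  offset (0,0) -> (2,0): occupied ('#') -> FAIL
  offset (1,0) -> (3,0): occupied ('#') -> FAIL
  offset (1,1) -> (3,1): empty -> OK
  offset (2,0) -> (4,0): occupied ('#') -> FAIL
All cells valid: no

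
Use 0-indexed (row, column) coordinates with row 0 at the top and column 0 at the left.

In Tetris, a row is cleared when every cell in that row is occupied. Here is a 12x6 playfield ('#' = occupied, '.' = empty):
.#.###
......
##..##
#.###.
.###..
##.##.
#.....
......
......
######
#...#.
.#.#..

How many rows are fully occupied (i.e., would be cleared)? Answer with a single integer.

Answer: 1

Derivation:
Check each row:
  row 0: 2 empty cells -> not full
  row 1: 6 empty cells -> not full
  row 2: 2 empty cells -> not full
  row 3: 2 empty cells -> not full
  row 4: 3 empty cells -> not full
  row 5: 2 empty cells -> not full
  row 6: 5 empty cells -> not full
  row 7: 6 empty cells -> not full
  row 8: 6 empty cells -> not full
  row 9: 0 empty cells -> FULL (clear)
  row 10: 4 empty cells -> not full
  row 11: 4 empty cells -> not full
Total rows cleared: 1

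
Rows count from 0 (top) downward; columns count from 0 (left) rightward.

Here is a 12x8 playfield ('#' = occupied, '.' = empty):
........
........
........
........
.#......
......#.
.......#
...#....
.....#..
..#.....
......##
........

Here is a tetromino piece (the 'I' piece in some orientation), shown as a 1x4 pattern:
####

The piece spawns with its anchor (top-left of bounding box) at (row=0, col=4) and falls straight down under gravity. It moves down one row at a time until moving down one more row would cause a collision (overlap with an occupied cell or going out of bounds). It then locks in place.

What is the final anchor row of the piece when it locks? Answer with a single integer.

Spawn at (row=0, col=4). Try each row:
  row 0: fits
  row 1: fits
  row 2: fits
  row 3: fits
  row 4: fits
  row 5: blocked -> lock at row 4

Answer: 4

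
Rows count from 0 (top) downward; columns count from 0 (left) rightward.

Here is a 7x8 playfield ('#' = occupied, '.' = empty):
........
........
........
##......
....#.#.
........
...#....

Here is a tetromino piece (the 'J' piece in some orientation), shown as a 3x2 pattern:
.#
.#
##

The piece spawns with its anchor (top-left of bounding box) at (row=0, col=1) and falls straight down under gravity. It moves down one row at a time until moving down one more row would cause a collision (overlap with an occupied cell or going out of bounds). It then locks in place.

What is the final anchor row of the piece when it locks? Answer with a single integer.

Answer: 0

Derivation:
Spawn at (row=0, col=1). Try each row:
  row 0: fits
  row 1: blocked -> lock at row 0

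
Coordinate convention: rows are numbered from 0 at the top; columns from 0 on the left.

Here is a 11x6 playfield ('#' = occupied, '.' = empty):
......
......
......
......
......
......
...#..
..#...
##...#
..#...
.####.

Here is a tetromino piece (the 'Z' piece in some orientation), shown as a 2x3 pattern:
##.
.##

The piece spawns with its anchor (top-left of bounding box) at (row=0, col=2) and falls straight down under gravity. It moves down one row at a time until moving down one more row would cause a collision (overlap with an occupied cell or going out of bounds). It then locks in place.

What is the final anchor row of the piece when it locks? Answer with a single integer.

Answer: 4

Derivation:
Spawn at (row=0, col=2). Try each row:
  row 0: fits
  row 1: fits
  row 2: fits
  row 3: fits
  row 4: fits
  row 5: blocked -> lock at row 4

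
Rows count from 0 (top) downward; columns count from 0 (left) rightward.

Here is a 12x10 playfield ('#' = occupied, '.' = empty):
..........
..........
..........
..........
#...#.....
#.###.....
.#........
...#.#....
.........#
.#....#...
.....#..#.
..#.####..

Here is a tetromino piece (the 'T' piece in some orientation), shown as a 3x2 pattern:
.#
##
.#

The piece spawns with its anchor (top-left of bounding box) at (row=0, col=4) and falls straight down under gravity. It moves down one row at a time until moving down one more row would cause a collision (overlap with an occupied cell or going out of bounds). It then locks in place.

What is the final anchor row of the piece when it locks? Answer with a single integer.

Answer: 2

Derivation:
Spawn at (row=0, col=4). Try each row:
  row 0: fits
  row 1: fits
  row 2: fits
  row 3: blocked -> lock at row 2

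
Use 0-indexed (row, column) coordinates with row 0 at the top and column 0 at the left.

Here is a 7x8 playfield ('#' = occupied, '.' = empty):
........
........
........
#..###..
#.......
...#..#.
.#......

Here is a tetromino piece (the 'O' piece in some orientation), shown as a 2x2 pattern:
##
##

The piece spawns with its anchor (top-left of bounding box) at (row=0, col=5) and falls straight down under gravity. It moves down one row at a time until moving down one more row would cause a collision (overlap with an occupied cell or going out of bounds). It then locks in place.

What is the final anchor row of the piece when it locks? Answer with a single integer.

Spawn at (row=0, col=5). Try each row:
  row 0: fits
  row 1: fits
  row 2: blocked -> lock at row 1

Answer: 1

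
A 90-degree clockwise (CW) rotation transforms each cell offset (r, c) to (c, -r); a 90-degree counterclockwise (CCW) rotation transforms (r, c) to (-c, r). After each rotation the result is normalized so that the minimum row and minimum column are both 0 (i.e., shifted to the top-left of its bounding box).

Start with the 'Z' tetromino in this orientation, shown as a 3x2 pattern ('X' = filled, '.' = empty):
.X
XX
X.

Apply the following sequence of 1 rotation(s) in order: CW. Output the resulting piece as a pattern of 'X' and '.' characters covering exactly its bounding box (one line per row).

Answer: XX.
.XX

Derivation:
Start:
.X
XX
X.
After rotation 1 (CW):
XX.
.XX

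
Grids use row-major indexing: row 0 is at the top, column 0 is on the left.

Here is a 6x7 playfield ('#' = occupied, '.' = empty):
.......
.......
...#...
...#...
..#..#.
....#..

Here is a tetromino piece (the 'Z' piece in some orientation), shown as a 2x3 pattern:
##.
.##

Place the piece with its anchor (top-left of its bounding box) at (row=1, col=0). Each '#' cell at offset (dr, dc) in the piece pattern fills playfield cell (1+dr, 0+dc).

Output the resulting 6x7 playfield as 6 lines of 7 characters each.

Answer: .......
##.....
.###...
...#...
..#..#.
....#..

Derivation:
Fill (1+0,0+0) = (1,0)
Fill (1+0,0+1) = (1,1)
Fill (1+1,0+1) = (2,1)
Fill (1+1,0+2) = (2,2)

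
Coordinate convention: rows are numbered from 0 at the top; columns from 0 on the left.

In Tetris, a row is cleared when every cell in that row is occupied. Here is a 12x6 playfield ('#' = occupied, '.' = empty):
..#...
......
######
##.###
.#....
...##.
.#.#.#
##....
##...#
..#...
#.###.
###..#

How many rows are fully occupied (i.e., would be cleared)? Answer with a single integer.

Check each row:
  row 0: 5 empty cells -> not full
  row 1: 6 empty cells -> not full
  row 2: 0 empty cells -> FULL (clear)
  row 3: 1 empty cell -> not full
  row 4: 5 empty cells -> not full
  row 5: 4 empty cells -> not full
  row 6: 3 empty cells -> not full
  row 7: 4 empty cells -> not full
  row 8: 3 empty cells -> not full
  row 9: 5 empty cells -> not full
  row 10: 2 empty cells -> not full
  row 11: 2 empty cells -> not full
Total rows cleared: 1

Answer: 1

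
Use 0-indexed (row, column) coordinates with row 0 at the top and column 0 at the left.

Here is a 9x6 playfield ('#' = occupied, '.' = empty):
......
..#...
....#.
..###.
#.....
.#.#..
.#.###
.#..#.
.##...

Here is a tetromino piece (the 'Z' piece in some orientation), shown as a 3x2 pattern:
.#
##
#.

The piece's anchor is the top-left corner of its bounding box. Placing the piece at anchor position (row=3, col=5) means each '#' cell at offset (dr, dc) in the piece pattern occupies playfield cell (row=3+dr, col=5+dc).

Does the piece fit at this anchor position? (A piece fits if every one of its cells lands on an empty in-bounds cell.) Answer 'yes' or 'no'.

Answer: no

Derivation:
Check each piece cell at anchor (3, 5):
  offset (0,1) -> (3,6): out of bounds -> FAIL
  offset (1,0) -> (4,5): empty -> OK
  offset (1,1) -> (4,6): out of bounds -> FAIL
  offset (2,0) -> (5,5): empty -> OK
All cells valid: no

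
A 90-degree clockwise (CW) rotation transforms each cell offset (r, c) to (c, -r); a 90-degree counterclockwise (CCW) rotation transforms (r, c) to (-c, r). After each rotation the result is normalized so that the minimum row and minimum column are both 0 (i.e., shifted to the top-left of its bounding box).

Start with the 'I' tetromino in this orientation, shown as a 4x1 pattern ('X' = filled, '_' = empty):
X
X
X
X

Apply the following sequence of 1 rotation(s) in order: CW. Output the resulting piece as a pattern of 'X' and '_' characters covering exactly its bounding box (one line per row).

Answer: XXXX

Derivation:
Start:
X
X
X
X
After rotation 1 (CW):
XXXX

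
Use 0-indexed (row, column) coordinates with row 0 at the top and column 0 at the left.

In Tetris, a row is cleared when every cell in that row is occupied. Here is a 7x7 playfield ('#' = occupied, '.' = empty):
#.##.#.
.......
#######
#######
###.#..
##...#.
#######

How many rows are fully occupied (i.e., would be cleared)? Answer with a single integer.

Check each row:
  row 0: 3 empty cells -> not full
  row 1: 7 empty cells -> not full
  row 2: 0 empty cells -> FULL (clear)
  row 3: 0 empty cells -> FULL (clear)
  row 4: 3 empty cells -> not full
  row 5: 4 empty cells -> not full
  row 6: 0 empty cells -> FULL (clear)
Total rows cleared: 3

Answer: 3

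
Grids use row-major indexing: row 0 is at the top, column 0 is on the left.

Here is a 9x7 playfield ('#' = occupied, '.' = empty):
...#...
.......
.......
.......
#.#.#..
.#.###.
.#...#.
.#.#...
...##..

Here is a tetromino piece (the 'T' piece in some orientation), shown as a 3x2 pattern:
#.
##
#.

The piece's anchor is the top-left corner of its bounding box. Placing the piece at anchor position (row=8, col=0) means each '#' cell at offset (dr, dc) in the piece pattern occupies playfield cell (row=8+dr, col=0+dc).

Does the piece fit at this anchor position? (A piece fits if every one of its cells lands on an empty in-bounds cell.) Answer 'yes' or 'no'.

Check each piece cell at anchor (8, 0):
  offset (0,0) -> (8,0): empty -> OK
  offset (1,0) -> (9,0): out of bounds -> FAIL
  offset (1,1) -> (9,1): out of bounds -> FAIL
  offset (2,0) -> (10,0): out of bounds -> FAIL
All cells valid: no

Answer: no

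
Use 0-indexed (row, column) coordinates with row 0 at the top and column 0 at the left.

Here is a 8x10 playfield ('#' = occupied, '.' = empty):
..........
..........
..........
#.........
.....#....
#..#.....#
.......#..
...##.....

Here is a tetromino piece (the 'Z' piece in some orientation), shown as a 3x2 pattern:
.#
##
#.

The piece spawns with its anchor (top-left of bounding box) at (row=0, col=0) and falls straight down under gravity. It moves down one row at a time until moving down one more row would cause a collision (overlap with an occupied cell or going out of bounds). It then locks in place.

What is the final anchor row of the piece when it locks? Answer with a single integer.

Spawn at (row=0, col=0). Try each row:
  row 0: fits
  row 1: blocked -> lock at row 0

Answer: 0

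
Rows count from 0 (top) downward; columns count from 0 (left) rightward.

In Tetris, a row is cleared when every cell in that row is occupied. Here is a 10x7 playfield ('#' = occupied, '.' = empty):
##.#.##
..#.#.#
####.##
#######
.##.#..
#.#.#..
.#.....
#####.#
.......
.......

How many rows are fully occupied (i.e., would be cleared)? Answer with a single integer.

Check each row:
  row 0: 2 empty cells -> not full
  row 1: 4 empty cells -> not full
  row 2: 1 empty cell -> not full
  row 3: 0 empty cells -> FULL (clear)
  row 4: 4 empty cells -> not full
  row 5: 4 empty cells -> not full
  row 6: 6 empty cells -> not full
  row 7: 1 empty cell -> not full
  row 8: 7 empty cells -> not full
  row 9: 7 empty cells -> not full
Total rows cleared: 1

Answer: 1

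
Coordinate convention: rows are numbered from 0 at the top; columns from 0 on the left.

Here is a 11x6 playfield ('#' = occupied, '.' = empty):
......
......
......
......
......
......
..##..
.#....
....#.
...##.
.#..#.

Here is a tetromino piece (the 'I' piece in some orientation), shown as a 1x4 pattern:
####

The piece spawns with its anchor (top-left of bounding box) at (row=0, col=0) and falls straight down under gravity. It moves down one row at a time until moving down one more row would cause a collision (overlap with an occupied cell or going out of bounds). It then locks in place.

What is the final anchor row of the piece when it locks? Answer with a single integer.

Spawn at (row=0, col=0). Try each row:
  row 0: fits
  row 1: fits
  row 2: fits
  row 3: fits
  row 4: fits
  row 5: fits
  row 6: blocked -> lock at row 5

Answer: 5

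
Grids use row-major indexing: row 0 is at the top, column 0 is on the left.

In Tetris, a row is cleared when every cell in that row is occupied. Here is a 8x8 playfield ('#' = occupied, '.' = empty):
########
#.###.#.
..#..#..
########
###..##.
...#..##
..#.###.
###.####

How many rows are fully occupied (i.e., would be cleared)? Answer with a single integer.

Check each row:
  row 0: 0 empty cells -> FULL (clear)
  row 1: 3 empty cells -> not full
  row 2: 6 empty cells -> not full
  row 3: 0 empty cells -> FULL (clear)
  row 4: 3 empty cells -> not full
  row 5: 5 empty cells -> not full
  row 6: 4 empty cells -> not full
  row 7: 1 empty cell -> not full
Total rows cleared: 2

Answer: 2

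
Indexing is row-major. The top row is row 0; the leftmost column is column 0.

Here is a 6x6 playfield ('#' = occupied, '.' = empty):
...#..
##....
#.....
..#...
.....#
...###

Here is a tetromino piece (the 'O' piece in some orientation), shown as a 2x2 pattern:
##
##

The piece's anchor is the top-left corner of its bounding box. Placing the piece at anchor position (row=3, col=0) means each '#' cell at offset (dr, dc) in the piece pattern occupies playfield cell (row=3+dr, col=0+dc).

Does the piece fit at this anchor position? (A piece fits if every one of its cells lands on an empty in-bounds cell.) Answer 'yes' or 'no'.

Check each piece cell at anchor (3, 0):
  offset (0,0) -> (3,0): empty -> OK
  offset (0,1) -> (3,1): empty -> OK
  offset (1,0) -> (4,0): empty -> OK
  offset (1,1) -> (4,1): empty -> OK
All cells valid: yes

Answer: yes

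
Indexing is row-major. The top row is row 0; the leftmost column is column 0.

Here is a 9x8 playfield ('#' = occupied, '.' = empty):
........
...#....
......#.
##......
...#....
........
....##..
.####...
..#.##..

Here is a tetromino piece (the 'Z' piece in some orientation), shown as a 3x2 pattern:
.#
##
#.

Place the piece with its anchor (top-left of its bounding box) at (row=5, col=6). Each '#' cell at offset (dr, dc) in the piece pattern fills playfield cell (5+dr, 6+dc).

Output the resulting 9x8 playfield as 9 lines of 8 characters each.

Answer: ........
...#....
......#.
##......
...#....
.......#
....####
.####.#.
..#.##..

Derivation:
Fill (5+0,6+1) = (5,7)
Fill (5+1,6+0) = (6,6)
Fill (5+1,6+1) = (6,7)
Fill (5+2,6+0) = (7,6)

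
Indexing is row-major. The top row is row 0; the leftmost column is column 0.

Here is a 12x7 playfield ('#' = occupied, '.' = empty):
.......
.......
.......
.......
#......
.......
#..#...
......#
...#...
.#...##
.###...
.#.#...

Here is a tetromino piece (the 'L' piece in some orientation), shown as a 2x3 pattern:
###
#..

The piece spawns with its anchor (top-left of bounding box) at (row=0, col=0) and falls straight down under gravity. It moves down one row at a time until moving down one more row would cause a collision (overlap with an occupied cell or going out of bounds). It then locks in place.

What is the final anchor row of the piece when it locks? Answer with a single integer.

Spawn at (row=0, col=0). Try each row:
  row 0: fits
  row 1: fits
  row 2: fits
  row 3: blocked -> lock at row 2

Answer: 2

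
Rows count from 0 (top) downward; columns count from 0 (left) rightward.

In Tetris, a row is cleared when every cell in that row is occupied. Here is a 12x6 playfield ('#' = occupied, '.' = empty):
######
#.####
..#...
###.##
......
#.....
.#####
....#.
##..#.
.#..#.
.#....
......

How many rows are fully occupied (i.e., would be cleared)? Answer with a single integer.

Answer: 1

Derivation:
Check each row:
  row 0: 0 empty cells -> FULL (clear)
  row 1: 1 empty cell -> not full
  row 2: 5 empty cells -> not full
  row 3: 1 empty cell -> not full
  row 4: 6 empty cells -> not full
  row 5: 5 empty cells -> not full
  row 6: 1 empty cell -> not full
  row 7: 5 empty cells -> not full
  row 8: 3 empty cells -> not full
  row 9: 4 empty cells -> not full
  row 10: 5 empty cells -> not full
  row 11: 6 empty cells -> not full
Total rows cleared: 1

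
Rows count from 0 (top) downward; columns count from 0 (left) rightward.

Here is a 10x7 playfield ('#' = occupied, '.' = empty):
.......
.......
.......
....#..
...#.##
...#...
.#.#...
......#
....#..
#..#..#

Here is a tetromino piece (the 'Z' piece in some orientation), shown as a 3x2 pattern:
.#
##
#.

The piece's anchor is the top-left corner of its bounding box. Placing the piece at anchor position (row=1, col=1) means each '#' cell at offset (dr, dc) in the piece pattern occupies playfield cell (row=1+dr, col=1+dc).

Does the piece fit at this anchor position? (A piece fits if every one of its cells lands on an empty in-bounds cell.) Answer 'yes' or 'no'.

Check each piece cell at anchor (1, 1):
  offset (0,1) -> (1,2): empty -> OK
  offset (1,0) -> (2,1): empty -> OK
  offset (1,1) -> (2,2): empty -> OK
  offset (2,0) -> (3,1): empty -> OK
All cells valid: yes

Answer: yes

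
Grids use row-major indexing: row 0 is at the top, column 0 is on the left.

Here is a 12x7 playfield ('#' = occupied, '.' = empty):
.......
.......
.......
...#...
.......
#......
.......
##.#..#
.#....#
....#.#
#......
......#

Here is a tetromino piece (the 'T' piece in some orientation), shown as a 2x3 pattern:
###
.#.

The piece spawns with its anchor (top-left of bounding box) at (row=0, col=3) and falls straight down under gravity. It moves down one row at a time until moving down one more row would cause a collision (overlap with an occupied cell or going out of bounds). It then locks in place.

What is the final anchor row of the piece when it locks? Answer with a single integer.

Answer: 2

Derivation:
Spawn at (row=0, col=3). Try each row:
  row 0: fits
  row 1: fits
  row 2: fits
  row 3: blocked -> lock at row 2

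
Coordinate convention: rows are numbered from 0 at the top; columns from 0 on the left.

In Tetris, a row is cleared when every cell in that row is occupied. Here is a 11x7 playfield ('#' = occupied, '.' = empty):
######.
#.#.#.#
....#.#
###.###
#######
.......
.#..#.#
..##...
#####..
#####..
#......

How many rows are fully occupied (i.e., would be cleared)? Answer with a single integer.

Check each row:
  row 0: 1 empty cell -> not full
  row 1: 3 empty cells -> not full
  row 2: 5 empty cells -> not full
  row 3: 1 empty cell -> not full
  row 4: 0 empty cells -> FULL (clear)
  row 5: 7 empty cells -> not full
  row 6: 4 empty cells -> not full
  row 7: 5 empty cells -> not full
  row 8: 2 empty cells -> not full
  row 9: 2 empty cells -> not full
  row 10: 6 empty cells -> not full
Total rows cleared: 1

Answer: 1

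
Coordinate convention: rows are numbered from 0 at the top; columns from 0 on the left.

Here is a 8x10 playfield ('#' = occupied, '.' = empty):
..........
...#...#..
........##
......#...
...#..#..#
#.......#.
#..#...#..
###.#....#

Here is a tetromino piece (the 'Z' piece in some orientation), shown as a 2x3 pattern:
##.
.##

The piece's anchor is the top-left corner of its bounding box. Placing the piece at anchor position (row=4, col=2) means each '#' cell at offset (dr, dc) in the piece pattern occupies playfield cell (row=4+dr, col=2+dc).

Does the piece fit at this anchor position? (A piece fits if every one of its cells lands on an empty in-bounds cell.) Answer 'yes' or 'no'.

Answer: no

Derivation:
Check each piece cell at anchor (4, 2):
  offset (0,0) -> (4,2): empty -> OK
  offset (0,1) -> (4,3): occupied ('#') -> FAIL
  offset (1,1) -> (5,3): empty -> OK
  offset (1,2) -> (5,4): empty -> OK
All cells valid: no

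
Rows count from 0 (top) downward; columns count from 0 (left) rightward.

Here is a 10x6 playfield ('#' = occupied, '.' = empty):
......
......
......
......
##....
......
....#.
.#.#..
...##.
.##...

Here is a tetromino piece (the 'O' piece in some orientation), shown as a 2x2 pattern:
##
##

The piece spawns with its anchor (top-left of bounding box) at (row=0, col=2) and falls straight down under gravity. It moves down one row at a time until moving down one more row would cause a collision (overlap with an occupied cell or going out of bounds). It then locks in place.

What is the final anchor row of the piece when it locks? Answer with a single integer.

Answer: 5

Derivation:
Spawn at (row=0, col=2). Try each row:
  row 0: fits
  row 1: fits
  row 2: fits
  row 3: fits
  row 4: fits
  row 5: fits
  row 6: blocked -> lock at row 5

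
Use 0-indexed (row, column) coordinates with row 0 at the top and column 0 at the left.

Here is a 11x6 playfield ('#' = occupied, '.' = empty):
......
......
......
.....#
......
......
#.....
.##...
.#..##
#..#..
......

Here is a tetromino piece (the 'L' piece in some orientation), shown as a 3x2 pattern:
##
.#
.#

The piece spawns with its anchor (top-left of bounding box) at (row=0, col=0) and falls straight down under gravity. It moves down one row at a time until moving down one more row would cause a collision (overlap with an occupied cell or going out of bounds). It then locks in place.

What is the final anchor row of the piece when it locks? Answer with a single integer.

Spawn at (row=0, col=0). Try each row:
  row 0: fits
  row 1: fits
  row 2: fits
  row 3: fits
  row 4: fits
  row 5: blocked -> lock at row 4

Answer: 4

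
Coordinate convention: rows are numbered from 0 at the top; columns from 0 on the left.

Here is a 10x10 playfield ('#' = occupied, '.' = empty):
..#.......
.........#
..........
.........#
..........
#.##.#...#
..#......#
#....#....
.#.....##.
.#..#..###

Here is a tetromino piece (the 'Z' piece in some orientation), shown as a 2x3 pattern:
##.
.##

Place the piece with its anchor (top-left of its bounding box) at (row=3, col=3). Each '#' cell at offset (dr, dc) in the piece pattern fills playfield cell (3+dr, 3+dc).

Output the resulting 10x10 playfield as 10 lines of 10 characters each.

Fill (3+0,3+0) = (3,3)
Fill (3+0,3+1) = (3,4)
Fill (3+1,3+1) = (4,4)
Fill (3+1,3+2) = (4,5)

Answer: ..#.......
.........#
..........
...##....#
....##....
#.##.#...#
..#......#
#....#....
.#.....##.
.#..#..###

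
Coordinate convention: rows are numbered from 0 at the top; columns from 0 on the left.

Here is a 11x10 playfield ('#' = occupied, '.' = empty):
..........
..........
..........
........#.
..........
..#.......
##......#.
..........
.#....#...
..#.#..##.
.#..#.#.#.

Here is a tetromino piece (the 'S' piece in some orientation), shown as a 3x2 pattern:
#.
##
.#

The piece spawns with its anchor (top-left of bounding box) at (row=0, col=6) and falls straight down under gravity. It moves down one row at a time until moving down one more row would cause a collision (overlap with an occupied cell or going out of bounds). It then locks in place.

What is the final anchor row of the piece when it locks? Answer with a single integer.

Spawn at (row=0, col=6). Try each row:
  row 0: fits
  row 1: fits
  row 2: fits
  row 3: fits
  row 4: fits
  row 5: fits
  row 6: fits
  row 7: blocked -> lock at row 6

Answer: 6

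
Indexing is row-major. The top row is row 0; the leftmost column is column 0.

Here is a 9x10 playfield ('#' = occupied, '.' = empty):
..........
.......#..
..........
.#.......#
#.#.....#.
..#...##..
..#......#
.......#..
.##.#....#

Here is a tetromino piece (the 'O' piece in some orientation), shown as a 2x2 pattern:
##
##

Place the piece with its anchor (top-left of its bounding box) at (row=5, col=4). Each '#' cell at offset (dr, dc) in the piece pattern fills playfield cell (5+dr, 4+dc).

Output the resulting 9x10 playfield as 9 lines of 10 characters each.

Fill (5+0,4+0) = (5,4)
Fill (5+0,4+1) = (5,5)
Fill (5+1,4+0) = (6,4)
Fill (5+1,4+1) = (6,5)

Answer: ..........
.......#..
..........
.#.......#
#.#.....#.
..#.####..
..#.##...#
.......#..
.##.#....#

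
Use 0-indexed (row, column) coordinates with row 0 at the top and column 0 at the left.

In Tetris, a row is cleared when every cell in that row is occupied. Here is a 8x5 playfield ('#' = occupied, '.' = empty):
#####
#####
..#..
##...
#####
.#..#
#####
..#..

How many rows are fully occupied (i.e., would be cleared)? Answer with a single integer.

Check each row:
  row 0: 0 empty cells -> FULL (clear)
  row 1: 0 empty cells -> FULL (clear)
  row 2: 4 empty cells -> not full
  row 3: 3 empty cells -> not full
  row 4: 0 empty cells -> FULL (clear)
  row 5: 3 empty cells -> not full
  row 6: 0 empty cells -> FULL (clear)
  row 7: 4 empty cells -> not full
Total rows cleared: 4

Answer: 4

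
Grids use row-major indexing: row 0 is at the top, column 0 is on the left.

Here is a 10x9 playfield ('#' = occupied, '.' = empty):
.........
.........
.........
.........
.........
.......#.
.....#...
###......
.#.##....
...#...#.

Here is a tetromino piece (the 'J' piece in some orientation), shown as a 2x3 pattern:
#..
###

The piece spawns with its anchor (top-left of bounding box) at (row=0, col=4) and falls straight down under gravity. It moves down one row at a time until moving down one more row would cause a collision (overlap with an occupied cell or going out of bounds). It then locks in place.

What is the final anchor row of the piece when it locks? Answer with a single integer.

Spawn at (row=0, col=4). Try each row:
  row 0: fits
  row 1: fits
  row 2: fits
  row 3: fits
  row 4: fits
  row 5: blocked -> lock at row 4

Answer: 4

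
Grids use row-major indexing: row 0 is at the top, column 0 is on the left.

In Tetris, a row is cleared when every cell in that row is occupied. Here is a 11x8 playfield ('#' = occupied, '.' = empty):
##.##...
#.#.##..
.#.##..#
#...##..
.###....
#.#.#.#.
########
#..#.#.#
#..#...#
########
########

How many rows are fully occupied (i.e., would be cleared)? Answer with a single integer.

Check each row:
  row 0: 4 empty cells -> not full
  row 1: 4 empty cells -> not full
  row 2: 4 empty cells -> not full
  row 3: 5 empty cells -> not full
  row 4: 5 empty cells -> not full
  row 5: 4 empty cells -> not full
  row 6: 0 empty cells -> FULL (clear)
  row 7: 4 empty cells -> not full
  row 8: 5 empty cells -> not full
  row 9: 0 empty cells -> FULL (clear)
  row 10: 0 empty cells -> FULL (clear)
Total rows cleared: 3

Answer: 3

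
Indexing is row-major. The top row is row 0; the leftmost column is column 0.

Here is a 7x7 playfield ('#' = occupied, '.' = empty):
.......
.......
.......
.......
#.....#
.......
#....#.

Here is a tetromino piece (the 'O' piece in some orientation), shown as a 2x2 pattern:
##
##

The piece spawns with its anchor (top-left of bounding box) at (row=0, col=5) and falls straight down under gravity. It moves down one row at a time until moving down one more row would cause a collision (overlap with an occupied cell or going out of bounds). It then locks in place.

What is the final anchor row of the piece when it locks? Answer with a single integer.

Answer: 2

Derivation:
Spawn at (row=0, col=5). Try each row:
  row 0: fits
  row 1: fits
  row 2: fits
  row 3: blocked -> lock at row 2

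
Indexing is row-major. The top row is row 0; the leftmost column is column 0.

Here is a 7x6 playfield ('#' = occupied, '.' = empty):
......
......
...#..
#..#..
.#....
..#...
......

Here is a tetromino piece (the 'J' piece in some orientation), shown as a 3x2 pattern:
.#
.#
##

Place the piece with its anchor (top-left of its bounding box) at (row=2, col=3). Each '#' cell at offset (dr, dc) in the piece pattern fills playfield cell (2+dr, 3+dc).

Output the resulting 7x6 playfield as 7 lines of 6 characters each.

Fill (2+0,3+1) = (2,4)
Fill (2+1,3+1) = (3,4)
Fill (2+2,3+0) = (4,3)
Fill (2+2,3+1) = (4,4)

Answer: ......
......
...##.
#..##.
.#.##.
..#...
......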